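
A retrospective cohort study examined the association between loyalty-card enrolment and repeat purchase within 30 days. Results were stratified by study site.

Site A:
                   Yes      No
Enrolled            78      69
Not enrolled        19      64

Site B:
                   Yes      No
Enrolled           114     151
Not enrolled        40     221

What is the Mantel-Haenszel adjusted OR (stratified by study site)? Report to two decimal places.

OR_MH = Σ(aᵢdᵢ/nᵢ) / Σ(bᵢcᵢ/nᵢ), where nᵢ is the stratum total.
Stratum 1 (Site A): n = 230; a·d/n = 78·64/230 = 21.7043; b·c/n = 69·19/230 = 5.7000
Stratum 2 (Site B): n = 526; a·d/n = 114·221/526 = 47.8973; b·c/n = 151·40/526 = 11.4829
OR_MH = (21.7043 + 47.8973) / (5.7000 + 11.4829) = 69.6017 / 17.1829 = 4.05064

4.05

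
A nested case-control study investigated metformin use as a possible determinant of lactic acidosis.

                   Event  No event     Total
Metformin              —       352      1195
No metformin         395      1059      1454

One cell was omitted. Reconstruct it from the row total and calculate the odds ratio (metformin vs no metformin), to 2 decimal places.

The missing cell is in the exposed row: 1195 − 352 = 843.
So a = 843, b = 352, c = 395, d = 1059.
OR = (a·d)/(b·c) = (843 × 1059) / (352 × 395) = 892737 / 139040 = 6.42072

6.42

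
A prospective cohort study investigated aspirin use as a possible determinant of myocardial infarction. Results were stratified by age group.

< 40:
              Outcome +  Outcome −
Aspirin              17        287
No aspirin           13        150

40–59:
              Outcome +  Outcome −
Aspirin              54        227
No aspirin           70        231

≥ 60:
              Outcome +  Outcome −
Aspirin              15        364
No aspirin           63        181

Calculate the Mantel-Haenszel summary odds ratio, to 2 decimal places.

OR_MH = Σ(aᵢdᵢ/nᵢ) / Σ(bᵢcᵢ/nᵢ), where nᵢ is the stratum total.
Stratum 1 (< 40): n = 467; a·d/n = 17·150/467 = 5.4604; b·c/n = 287·13/467 = 7.9893
Stratum 2 (40–59): n = 582; a·d/n = 54·231/582 = 21.4330; b·c/n = 227·70/582 = 27.3024
Stratum 3 (≥ 60): n = 623; a·d/n = 15·181/623 = 4.3579; b·c/n = 364·63/623 = 36.8090
OR_MH = (5.4604 + 21.4330 + 4.3579) / (7.9893 + 27.3024 + 36.8090) = 31.2513 / 72.1007 = 0.43344

0.43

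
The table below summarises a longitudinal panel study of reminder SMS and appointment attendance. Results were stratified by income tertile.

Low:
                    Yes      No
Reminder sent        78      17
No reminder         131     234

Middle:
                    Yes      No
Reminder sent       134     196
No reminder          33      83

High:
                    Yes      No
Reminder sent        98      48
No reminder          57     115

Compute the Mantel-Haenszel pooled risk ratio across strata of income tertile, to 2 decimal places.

1.93

RR_MH = Σ(aᵢ·n₀ᵢ/nᵢ) / Σ(cᵢ·n₁ᵢ/nᵢ), with n₁ᵢ = aᵢ+bᵢ (exposed), n₀ᵢ = cᵢ+dᵢ (unexposed), nᵢ = n₁ᵢ+n₀ᵢ.
Stratum 1 (Low): n₁ = 95, n₀ = 365, n = 460; a·n₀/n = 78·365/460 = 61.8913; c·n₁/n = 131·95/460 = 27.0543
Stratum 2 (Middle): n₁ = 330, n₀ = 116, n = 446; a·n₀/n = 134·116/446 = 34.8520; c·n₁/n = 33·330/446 = 24.4170
Stratum 3 (High): n₁ = 146, n₀ = 172, n = 318; a·n₀/n = 98·172/318 = 53.0063; c·n₁/n = 57·146/318 = 26.1698
RR_MH = (61.8913 + 34.8520 + 53.0063) / (27.0543 + 24.4170 + 26.1698) = 149.7496 / 77.6412 = 1.92874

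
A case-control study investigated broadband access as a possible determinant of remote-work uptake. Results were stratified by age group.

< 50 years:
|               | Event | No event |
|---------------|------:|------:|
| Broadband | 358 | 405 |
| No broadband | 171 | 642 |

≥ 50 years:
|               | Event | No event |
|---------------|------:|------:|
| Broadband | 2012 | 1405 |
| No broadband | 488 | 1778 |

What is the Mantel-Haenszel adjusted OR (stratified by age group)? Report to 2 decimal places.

OR_MH = Σ(aᵢdᵢ/nᵢ) / Σ(bᵢcᵢ/nᵢ), where nᵢ is the stratum total.
Stratum 1 (< 50 years): n = 1576; a·d/n = 358·642/1576 = 145.8350; b·c/n = 405·171/1576 = 43.9435
Stratum 2 (≥ 50 years): n = 5683; a·d/n = 2012·1778/5683 = 629.4802; b·c/n = 1405·488/5683 = 120.6475
OR_MH = (145.8350 + 629.4802) / (43.9435 + 120.6475) = 775.3152 / 164.5911 = 4.71055

4.71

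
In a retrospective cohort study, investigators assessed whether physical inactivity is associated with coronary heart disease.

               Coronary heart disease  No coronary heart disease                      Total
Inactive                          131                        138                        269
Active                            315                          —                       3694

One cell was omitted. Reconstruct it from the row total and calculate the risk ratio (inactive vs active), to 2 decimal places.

5.71

The missing cell is in the unexposed row: 3694 − 315 = 3379.
So a = 131, b = 138, c = 315, d = 3379.
RR = [a/(a+b)] / [c/(c+d)] = (131/269) / (315/3694) = 0.48699/0.08527 = 5.71091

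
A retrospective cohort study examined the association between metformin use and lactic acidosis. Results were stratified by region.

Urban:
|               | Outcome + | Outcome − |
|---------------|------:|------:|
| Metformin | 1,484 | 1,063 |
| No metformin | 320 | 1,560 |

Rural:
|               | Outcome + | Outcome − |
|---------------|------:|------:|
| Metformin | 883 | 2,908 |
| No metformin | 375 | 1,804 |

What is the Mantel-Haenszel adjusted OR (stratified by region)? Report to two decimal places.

3.04

OR_MH = Σ(aᵢdᵢ/nᵢ) / Σ(bᵢcᵢ/nᵢ), where nᵢ is the stratum total.
Stratum 1 (Urban): n = 4427; a·d/n = 1484·1560/4427 = 522.9365; b·c/n = 1063·320/4427 = 76.8376
Stratum 2 (Rural): n = 5970; a·d/n = 883·1804/5970 = 266.8228; b·c/n = 2908·375/5970 = 182.6633
OR_MH = (522.9365 + 266.8228) / (76.8376 + 182.6633) = 789.7593 / 259.5009 = 3.04338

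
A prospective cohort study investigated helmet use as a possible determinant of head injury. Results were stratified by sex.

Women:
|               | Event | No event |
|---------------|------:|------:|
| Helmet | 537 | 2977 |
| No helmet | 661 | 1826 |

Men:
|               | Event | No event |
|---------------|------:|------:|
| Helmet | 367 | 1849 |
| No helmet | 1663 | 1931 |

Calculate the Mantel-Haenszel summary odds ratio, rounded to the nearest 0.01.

OR_MH = Σ(aᵢdᵢ/nᵢ) / Σ(bᵢcᵢ/nᵢ), where nᵢ is the stratum total.
Stratum 1 (Women): n = 6001; a·d/n = 537·1826/6001 = 163.3998; b·c/n = 2977·661/6001 = 327.9115
Stratum 2 (Men): n = 5810; a·d/n = 367·1931/5810 = 121.9754; b·c/n = 1849·1663/5810 = 529.2404
OR_MH = (163.3998 + 121.9754) / (327.9115 + 529.2404) = 285.3752 / 857.1520 = 0.33293

0.33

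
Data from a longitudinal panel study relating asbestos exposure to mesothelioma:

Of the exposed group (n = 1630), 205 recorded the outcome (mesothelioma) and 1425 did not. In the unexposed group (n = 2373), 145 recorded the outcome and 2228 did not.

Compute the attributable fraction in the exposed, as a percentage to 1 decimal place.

51.4

From the description: a = 205, b = 1425, c = 145, d = 2228.
Risk in exposed = 205/1630 = 0.12577; risk in unexposed = 145/2373 = 0.06110.
RR = 0.12577/0.06110 = 2.05824
AR% = (RR − 1)/RR × 100 = (2.05824 − 1)/2.05824 × 100 = 51.4148%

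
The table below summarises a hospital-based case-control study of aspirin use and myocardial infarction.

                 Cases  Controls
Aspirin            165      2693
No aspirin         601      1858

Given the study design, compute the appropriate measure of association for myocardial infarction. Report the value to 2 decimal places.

Cells: a = 165, b = 2693, c = 601, d = 1858.
This is a hospital-based case-control study: participants were sampled on outcome status, so risks in the source population cannot be estimated directly — relative risk is not valid here. The odds ratio is the appropriate measure.
OR = (a·d)/(b·c) = (165 × 1858) / (2693 × 601) = 306570 / 1618493 = 0.18942

0.19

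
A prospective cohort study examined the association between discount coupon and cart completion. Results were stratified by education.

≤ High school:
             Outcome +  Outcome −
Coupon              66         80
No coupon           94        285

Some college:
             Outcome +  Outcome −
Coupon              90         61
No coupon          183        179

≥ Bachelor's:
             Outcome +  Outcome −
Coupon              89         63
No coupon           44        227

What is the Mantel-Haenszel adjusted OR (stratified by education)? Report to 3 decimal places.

OR_MH = Σ(aᵢdᵢ/nᵢ) / Σ(bᵢcᵢ/nᵢ), where nᵢ is the stratum total.
Stratum 1 (≤ High school): n = 525; a·d/n = 66·285/525 = 35.8286; b·c/n = 80·94/525 = 14.3238
Stratum 2 (Some college): n = 513; a·d/n = 90·179/513 = 31.4035; b·c/n = 61·183/513 = 21.7602
Stratum 3 (≥ Bachelor's): n = 423; a·d/n = 89·227/423 = 47.7612; b·c/n = 63·44/423 = 6.5532
OR_MH = (35.8286 + 31.4035 + 47.7612) / (14.3238 + 21.7602 + 6.5532) = 114.9933 / 42.6372 = 2.69702

2.697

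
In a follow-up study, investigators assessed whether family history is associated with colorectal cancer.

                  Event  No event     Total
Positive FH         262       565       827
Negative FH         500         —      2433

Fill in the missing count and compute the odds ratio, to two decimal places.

1.79

The missing cell is in the unexposed row: 2433 − 500 = 1933.
So a = 262, b = 565, c = 500, d = 1933.
OR = (a·d)/(b·c) = (262 × 1933) / (565 × 500) = 506446 / 282500 = 1.79273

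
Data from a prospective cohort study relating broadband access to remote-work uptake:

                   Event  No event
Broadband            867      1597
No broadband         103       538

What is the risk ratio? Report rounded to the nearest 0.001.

Cells: a = 867, b = 1597, c = 103, d = 538.
Risk in exposed = 867/2464 = 0.35187; risk in unexposed = 103/641 = 0.16069.
RR = 0.35187 / 0.16069 = 2.18977
The risk among the exposed is 2.19 times that among the unexposed.

2.190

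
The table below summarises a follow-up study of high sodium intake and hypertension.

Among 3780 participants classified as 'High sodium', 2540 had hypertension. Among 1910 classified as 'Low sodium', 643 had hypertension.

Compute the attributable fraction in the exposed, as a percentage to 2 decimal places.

49.90

From the description: a = 2540, b = 1240, c = 643, d = 1267.
Risk in exposed = 2540/3780 = 0.67196; risk in unexposed = 643/1910 = 0.33665.
RR = 0.67196/0.33665 = 1.99602
AR% = (RR − 1)/RR × 100 = (1.99602 − 1)/1.99602 × 100 = 49.9002%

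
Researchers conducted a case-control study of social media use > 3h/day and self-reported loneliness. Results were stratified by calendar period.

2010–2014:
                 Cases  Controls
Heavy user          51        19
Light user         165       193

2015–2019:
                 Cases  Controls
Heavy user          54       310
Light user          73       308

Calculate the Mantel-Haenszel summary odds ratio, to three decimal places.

OR_MH = Σ(aᵢdᵢ/nᵢ) / Σ(bᵢcᵢ/nᵢ), where nᵢ is the stratum total.
Stratum 1 (2010–2014): n = 428; a·d/n = 51·193/428 = 22.9977; b·c/n = 19·165/428 = 7.3248
Stratum 2 (2015–2019): n = 745; a·d/n = 54·308/745 = 22.3248; b·c/n = 310·73/745 = 30.3758
OR_MH = (22.9977 + 22.3248) / (7.3248 + 30.3758) = 45.3225 / 37.7006 = 1.20217

1.202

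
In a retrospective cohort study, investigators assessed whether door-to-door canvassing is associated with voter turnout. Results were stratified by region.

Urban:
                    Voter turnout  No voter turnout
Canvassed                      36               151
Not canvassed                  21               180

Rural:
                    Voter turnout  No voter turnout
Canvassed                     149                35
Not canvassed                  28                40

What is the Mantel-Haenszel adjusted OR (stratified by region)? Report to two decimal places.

3.35

OR_MH = Σ(aᵢdᵢ/nᵢ) / Σ(bᵢcᵢ/nᵢ), where nᵢ is the stratum total.
Stratum 1 (Urban): n = 388; a·d/n = 36·180/388 = 16.7010; b·c/n = 151·21/388 = 8.1727
Stratum 2 (Rural): n = 252; a·d/n = 149·40/252 = 23.6508; b·c/n = 35·28/252 = 3.8889
OR_MH = (16.7010 + 23.6508) / (8.1727 + 3.8889) = 40.3518 / 12.0616 = 3.34549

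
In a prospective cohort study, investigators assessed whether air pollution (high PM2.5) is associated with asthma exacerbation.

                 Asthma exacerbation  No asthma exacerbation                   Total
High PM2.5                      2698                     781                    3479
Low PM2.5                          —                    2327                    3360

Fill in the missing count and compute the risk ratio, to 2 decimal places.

The missing cell is in the unexposed row: 3360 − 2327 = 1033.
So a = 2698, b = 781, c = 1033, d = 2327.
RR = [a/(a+b)] / [c/(c+d)] = (2698/3479) / (1033/3360) = 0.77551/0.30744 = 2.52247

2.52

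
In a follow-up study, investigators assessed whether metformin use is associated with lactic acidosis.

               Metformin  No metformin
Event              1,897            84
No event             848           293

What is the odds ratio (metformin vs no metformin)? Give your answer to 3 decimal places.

Reading the table with exposure as columns: a = 1897 (Metformin, case), b = 848 (Metformin, non-case), c = 84 (No metformin, case), d = 293.
OR = (a·d)/(b·c) = (1897 × 293) / (848 × 84) = 555821 / 71232 = 7.80297
The odds of lactic acidosis are about 7.80 times as high in the metformin group.

7.803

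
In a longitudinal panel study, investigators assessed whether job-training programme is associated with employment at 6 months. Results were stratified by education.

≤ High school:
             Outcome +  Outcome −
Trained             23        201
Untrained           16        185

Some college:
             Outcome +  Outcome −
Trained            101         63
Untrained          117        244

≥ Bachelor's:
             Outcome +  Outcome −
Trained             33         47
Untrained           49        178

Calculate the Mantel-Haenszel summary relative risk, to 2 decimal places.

RR_MH = Σ(aᵢ·n₀ᵢ/nᵢ) / Σ(cᵢ·n₁ᵢ/nᵢ), with n₁ᵢ = aᵢ+bᵢ (exposed), n₀ᵢ = cᵢ+dᵢ (unexposed), nᵢ = n₁ᵢ+n₀ᵢ.
Stratum 1 (≤ High school): n₁ = 224, n₀ = 201, n = 425; a·n₀/n = 23·201/425 = 10.8776; c·n₁/n = 16·224/425 = 8.4329
Stratum 2 (Some college): n₁ = 164, n₀ = 361, n = 525; a·n₀/n = 101·361/525 = 69.4495; c·n₁/n = 117·164/525 = 36.5486
Stratum 3 (≥ Bachelor's): n₁ = 80, n₀ = 227, n = 307; a·n₀/n = 33·227/307 = 24.4007; c·n₁/n = 49·80/307 = 12.7687
RR_MH = (10.8776 + 69.4495 + 24.4007) / (8.4329 + 36.5486 + 12.7687) = 104.7278 / 57.7502 = 1.81346

1.81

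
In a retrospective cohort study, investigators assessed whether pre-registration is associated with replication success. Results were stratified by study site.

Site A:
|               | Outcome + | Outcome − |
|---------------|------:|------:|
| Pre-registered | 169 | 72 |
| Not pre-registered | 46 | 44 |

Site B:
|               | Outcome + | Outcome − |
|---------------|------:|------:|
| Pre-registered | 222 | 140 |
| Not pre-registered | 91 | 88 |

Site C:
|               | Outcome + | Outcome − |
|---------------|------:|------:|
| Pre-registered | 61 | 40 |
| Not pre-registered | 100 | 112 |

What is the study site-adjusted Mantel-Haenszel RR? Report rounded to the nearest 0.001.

1.269

RR_MH = Σ(aᵢ·n₀ᵢ/nᵢ) / Σ(cᵢ·n₁ᵢ/nᵢ), with n₁ᵢ = aᵢ+bᵢ (exposed), n₀ᵢ = cᵢ+dᵢ (unexposed), nᵢ = n₁ᵢ+n₀ᵢ.
Stratum 1 (Site A): n₁ = 241, n₀ = 90, n = 331; a·n₀/n = 169·90/331 = 45.9517; c·n₁/n = 46·241/331 = 33.4924
Stratum 2 (Site B): n₁ = 362, n₀ = 179, n = 541; a·n₀/n = 222·179/541 = 73.4529; c·n₁/n = 91·362/541 = 60.8909
Stratum 3 (Site C): n₁ = 101, n₀ = 212, n = 313; a·n₀/n = 61·212/313 = 41.3163; c·n₁/n = 100·101/313 = 32.2684
RR_MH = (45.9517 + 73.4529 + 41.3163) / (33.4924 + 60.8909 + 32.2684) = 160.7208 / 126.6518 = 1.26900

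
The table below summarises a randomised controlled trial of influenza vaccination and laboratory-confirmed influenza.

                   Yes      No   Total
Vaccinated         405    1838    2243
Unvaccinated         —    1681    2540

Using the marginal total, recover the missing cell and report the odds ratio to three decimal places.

The missing cell is in the unexposed row: 2540 − 1681 = 859.
So a = 405, b = 1838, c = 859, d = 1681.
OR = (a·d)/(b·c) = (405 × 1681) / (1838 × 859) = 680805 / 1578842 = 0.43121

0.431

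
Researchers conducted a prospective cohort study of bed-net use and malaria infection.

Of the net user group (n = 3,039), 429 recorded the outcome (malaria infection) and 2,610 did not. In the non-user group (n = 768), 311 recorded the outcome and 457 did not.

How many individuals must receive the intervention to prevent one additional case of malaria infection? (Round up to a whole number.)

4

Risk in treated group = 429/3039 = 0.14116; risk in control = 311/768 = 0.40495.
Absolute risk reduction = 0.40495 − 0.14116 = 0.26378
NNT = 1 / ARR = 1 / 0.26378 = 3.791 → round up → 4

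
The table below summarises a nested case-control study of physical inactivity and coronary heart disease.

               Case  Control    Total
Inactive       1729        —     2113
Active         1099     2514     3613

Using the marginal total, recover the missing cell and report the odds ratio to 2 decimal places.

The missing cell is in the exposed row: 2113 − 1729 = 384.
So a = 1729, b = 384, c = 1099, d = 2514.
OR = (a·d)/(b·c) = (1729 × 2514) / (384 × 1099) = 4346706 / 422016 = 10.29986

10.30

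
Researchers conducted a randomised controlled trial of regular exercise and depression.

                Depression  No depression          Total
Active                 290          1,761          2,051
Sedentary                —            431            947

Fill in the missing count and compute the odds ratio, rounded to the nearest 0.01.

0.14

The missing cell is in the unexposed row: 947 − 431 = 516.
So a = 290, b = 1761, c = 516, d = 431.
OR = (a·d)/(b·c) = (290 × 431) / (1761 × 516) = 124990 / 908676 = 0.13755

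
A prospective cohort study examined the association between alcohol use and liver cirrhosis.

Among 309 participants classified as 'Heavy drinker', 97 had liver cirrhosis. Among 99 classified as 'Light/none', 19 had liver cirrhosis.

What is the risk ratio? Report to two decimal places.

From the description: a = 97, b = 212, c = 19, d = 80.
Risk in exposed = 97/309 = 0.31392; risk in unexposed = 19/99 = 0.19192.
RR = 0.31392 / 0.19192 = 1.63567
The risk among the exposed is 1.64 times that among the unexposed.

1.64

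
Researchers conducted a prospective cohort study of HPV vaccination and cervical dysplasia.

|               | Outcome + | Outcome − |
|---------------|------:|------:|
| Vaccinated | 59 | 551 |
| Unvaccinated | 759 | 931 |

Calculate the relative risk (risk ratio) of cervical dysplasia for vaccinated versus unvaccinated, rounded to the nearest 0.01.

0.22

Cells: a = 59, b = 551, c = 759, d = 931.
Risk in exposed = 59/610 = 0.09672; risk in unexposed = 759/1690 = 0.44911.
RR = 0.09672 / 0.44911 = 0.21536
The risk is 78% lower among the exposed than among the unexposed.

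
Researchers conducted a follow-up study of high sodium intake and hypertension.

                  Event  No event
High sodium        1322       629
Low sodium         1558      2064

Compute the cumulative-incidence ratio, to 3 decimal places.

Cells: a = 1322, b = 629, c = 1558, d = 2064.
Risk in exposed = 1322/1951 = 0.67760; risk in unexposed = 1558/3622 = 0.43015.
RR = 0.67760 / 0.43015 = 1.57527
The risk among the exposed is 1.58 times that among the unexposed.

1.575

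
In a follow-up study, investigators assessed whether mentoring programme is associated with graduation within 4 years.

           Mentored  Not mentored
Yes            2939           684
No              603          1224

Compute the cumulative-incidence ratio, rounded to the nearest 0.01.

Reading the table with exposure as columns: a = 2939 (Mentored, case), b = 603 (Mentored, non-case), c = 684 (Not mentored, case), d = 1224.
Risk in exposed = 2939/3542 = 0.82976; risk in unexposed = 684/1908 = 0.35849.
RR = 0.82976 / 0.35849 = 2.31459
The risk among the exposed is 2.31 times that among the unexposed.

2.31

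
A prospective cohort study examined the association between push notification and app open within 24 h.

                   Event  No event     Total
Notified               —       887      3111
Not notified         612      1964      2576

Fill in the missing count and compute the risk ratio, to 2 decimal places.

3.01

The missing cell is in the exposed row: 3111 − 887 = 2224.
So a = 2224, b = 887, c = 612, d = 1964.
RR = [a/(a+b)] / [c/(c+d)] = (2224/3111) / (612/2576) = 0.71488/0.23758 = 3.00905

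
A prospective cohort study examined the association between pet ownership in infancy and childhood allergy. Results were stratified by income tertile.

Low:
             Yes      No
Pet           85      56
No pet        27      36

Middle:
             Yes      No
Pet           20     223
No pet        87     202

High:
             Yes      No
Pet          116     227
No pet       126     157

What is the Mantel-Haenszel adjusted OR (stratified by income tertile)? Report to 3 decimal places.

0.577

OR_MH = Σ(aᵢdᵢ/nᵢ) / Σ(bᵢcᵢ/nᵢ), where nᵢ is the stratum total.
Stratum 1 (Low): n = 204; a·d/n = 85·36/204 = 15.0000; b·c/n = 56·27/204 = 7.4118
Stratum 2 (Middle): n = 532; a·d/n = 20·202/532 = 7.5940; b·c/n = 223·87/532 = 36.4680
Stratum 3 (High): n = 626; a·d/n = 116·157/626 = 29.0927; b·c/n = 227·126/626 = 45.6901
OR_MH = (15.0000 + 7.5940 + 29.0927) / (7.4118 + 36.4680 + 45.6901) = 51.6866 / 89.5699 = 0.57705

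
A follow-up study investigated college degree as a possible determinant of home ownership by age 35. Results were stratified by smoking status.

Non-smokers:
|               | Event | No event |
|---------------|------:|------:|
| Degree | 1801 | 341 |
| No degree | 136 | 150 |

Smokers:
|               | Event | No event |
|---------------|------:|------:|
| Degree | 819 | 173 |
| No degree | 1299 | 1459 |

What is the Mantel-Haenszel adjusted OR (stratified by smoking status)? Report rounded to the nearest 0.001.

5.440

OR_MH = Σ(aᵢdᵢ/nᵢ) / Σ(bᵢcᵢ/nᵢ), where nᵢ is the stratum total.
Stratum 1 (Non-smokers): n = 2428; a·d/n = 1801·150/2428 = 111.2644; b·c/n = 341·136/2428 = 19.1005
Stratum 2 (Smokers): n = 3750; a·d/n = 819·1459/3750 = 318.6456; b·c/n = 173·1299/3750 = 59.9272
OR_MH = (111.2644 + 318.6456) / (19.1005 + 59.9272) = 429.9100 / 79.0277 = 5.43999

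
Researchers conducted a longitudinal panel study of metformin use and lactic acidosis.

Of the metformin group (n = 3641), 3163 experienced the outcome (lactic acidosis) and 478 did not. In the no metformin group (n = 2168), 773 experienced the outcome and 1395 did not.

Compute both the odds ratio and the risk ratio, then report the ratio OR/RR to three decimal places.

4.901

From the description: a = 3163, b = 478, c = 773, d = 1395.
OR = (3163·1395)/(478·773) = 4412385/369494 = 11.94170
Risk in exposed = 3163/3641 = 0.86872; risk in unexposed = 773/2168 = 0.35655; RR = 2.43645
OR/RR = 11.94170 / 2.43645 = 4.90126
The outcome is not rare, so the OR lies further from 1 than the RR.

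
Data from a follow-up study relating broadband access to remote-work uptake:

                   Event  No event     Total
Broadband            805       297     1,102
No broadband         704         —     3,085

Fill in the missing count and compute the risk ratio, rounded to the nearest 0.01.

3.20

The missing cell is in the unexposed row: 3085 − 704 = 2381.
So a = 805, b = 297, c = 704, d = 2381.
RR = [a/(a+b)] / [c/(c+d)] = (805/1102) / (704/3085) = 0.73049/0.22820 = 3.20108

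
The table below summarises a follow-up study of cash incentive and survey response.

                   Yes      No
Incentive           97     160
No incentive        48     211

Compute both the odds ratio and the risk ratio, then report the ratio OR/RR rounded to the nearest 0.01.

1.31

Cells: a = 97, b = 160, c = 48, d = 211.
OR = (97·211)/(160·48) = 20467/7680 = 2.66497
Risk in exposed = 97/257 = 0.37743; risk in unexposed = 48/259 = 0.18533; RR = 2.03656
OR/RR = 2.66497 / 2.03656 = 1.30857
The outcome is not rare, so the OR lies further from 1 than the RR.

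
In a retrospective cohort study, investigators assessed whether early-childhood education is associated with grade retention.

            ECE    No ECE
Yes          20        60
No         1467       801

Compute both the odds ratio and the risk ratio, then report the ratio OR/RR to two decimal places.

Reading the table with exposure as columns: a = 20 (ECE, case), b = 1467 (ECE, non-case), c = 60 (No ECE, case), d = 801.
OR = (20·801)/(1467·60) = 16020/88020 = 0.18200
Risk in exposed = 20/1487 = 0.01345; risk in unexposed = 60/861 = 0.06969; RR = 0.19301
OR/RR = 0.18200 / 0.19301 = 0.94300
The outcome is rare in both groups, so OR ≈ RR (ratio near 1).

0.94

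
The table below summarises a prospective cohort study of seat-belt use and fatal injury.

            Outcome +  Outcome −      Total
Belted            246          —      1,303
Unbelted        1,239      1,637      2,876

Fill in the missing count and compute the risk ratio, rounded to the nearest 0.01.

The missing cell is in the exposed row: 1303 − 246 = 1057.
So a = 246, b = 1057, c = 1239, d = 1637.
RR = [a/(a+b)] / [c/(c+d)] = (246/1303) / (1239/2876) = 0.18880/0.43081 = 0.43824

0.44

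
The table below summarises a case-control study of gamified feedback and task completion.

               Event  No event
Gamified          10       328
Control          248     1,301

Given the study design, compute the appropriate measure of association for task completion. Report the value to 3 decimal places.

0.160

Cells: a = 10, b = 328, c = 248, d = 1301.
This is a case-control study: participants were sampled on outcome status, so risks in the source population cannot be estimated directly — relative risk is not valid here. The odds ratio is the appropriate measure.
OR = (a·d)/(b·c) = (10 × 1301) / (328 × 248) = 13010 / 81344 = 0.15994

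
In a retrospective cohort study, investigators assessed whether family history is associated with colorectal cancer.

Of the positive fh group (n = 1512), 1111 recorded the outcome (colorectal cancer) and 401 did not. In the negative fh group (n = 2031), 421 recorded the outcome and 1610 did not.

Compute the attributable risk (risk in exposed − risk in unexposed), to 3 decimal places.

0.528

From the description: a = 1111, b = 401, c = 421, d = 1610.
Risk in exposed = 1111/1512 = 0.734788; risk in unexposed = 421/2031 = 0.207287.
Risk difference = 0.734788 − 0.207287 = 0.527501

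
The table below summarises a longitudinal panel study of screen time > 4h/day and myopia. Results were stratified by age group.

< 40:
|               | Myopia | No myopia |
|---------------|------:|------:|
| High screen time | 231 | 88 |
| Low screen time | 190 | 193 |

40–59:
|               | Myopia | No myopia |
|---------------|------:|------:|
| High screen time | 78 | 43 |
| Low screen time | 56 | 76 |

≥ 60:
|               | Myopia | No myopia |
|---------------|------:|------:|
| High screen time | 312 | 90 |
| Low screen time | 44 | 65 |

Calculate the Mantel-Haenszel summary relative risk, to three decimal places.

1.579

RR_MH = Σ(aᵢ·n₀ᵢ/nᵢ) / Σ(cᵢ·n₁ᵢ/nᵢ), with n₁ᵢ = aᵢ+bᵢ (exposed), n₀ᵢ = cᵢ+dᵢ (unexposed), nᵢ = n₁ᵢ+n₀ᵢ.
Stratum 1 (< 40): n₁ = 319, n₀ = 383, n = 702; a·n₀/n = 231·383/702 = 126.0299; c·n₁/n = 190·319/702 = 86.3390
Stratum 2 (40–59): n₁ = 121, n₀ = 132, n = 253; a·n₀/n = 78·132/253 = 40.6957; c·n₁/n = 56·121/253 = 26.7826
Stratum 3 (≥ 60): n₁ = 402, n₀ = 109, n = 511; a·n₀/n = 312·109/511 = 66.5519; c·n₁/n = 44·402/511 = 34.6145
RR_MH = (126.0299 + 40.6957 + 66.5519) / (86.3390 + 26.7826 + 34.6145) = 233.2774 / 147.7361 = 1.57901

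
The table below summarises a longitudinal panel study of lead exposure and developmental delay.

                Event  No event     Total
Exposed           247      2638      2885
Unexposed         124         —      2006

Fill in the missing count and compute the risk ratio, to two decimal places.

The missing cell is in the unexposed row: 2006 − 124 = 1882.
So a = 247, b = 2638, c = 124, d = 1882.
RR = [a/(a+b)] / [c/(c+d)] = (247/2885) / (124/2006) = 0.08562/0.06181 = 1.38503

1.39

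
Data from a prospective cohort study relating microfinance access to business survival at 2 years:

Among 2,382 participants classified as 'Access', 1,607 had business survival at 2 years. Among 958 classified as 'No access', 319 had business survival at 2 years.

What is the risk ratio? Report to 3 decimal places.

From the description: a = 1607, b = 775, c = 319, d = 639.
Risk in exposed = 1607/2382 = 0.67464; risk in unexposed = 319/958 = 0.33299.
RR = 0.67464 / 0.33299 = 2.02604
The risk among the exposed is 2.03 times that among the unexposed.

2.026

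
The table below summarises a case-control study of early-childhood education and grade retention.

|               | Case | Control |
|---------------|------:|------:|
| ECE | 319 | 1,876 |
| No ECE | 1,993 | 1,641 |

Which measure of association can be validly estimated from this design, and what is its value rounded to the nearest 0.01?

Cells: a = 319, b = 1876, c = 1993, d = 1641.
This is a case-control study: participants were sampled on outcome status, so risks in the source population cannot be estimated directly — relative risk is not valid here. The odds ratio is the appropriate measure.
OR = (a·d)/(b·c) = (319 × 1641) / (1876 × 1993) = 523479 / 3738868 = 0.14001

0.14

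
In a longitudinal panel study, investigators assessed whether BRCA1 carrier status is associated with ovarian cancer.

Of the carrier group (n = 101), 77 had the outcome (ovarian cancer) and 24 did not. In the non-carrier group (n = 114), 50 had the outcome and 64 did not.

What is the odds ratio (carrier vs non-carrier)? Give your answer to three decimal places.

From the description: a = 77, b = 24, c = 50, d = 64.
OR = (a·d)/(b·c) = (77 × 64) / (24 × 50) = 4928 / 1200 = 4.10667
The odds of ovarian cancer are about 4.11 times as high in the carrier group.

4.107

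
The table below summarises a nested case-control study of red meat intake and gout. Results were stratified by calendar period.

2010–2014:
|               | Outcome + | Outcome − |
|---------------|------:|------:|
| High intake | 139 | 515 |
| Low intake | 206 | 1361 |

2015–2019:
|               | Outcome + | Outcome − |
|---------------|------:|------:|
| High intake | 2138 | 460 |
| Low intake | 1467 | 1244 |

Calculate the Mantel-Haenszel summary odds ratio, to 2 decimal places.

3.35

OR_MH = Σ(aᵢdᵢ/nᵢ) / Σ(bᵢcᵢ/nᵢ), where nᵢ is the stratum total.
Stratum 1 (2010–2014): n = 2221; a·d/n = 139·1361/2221 = 85.1774; b·c/n = 515·206/2221 = 47.7668
Stratum 2 (2015–2019): n = 5309; a·d/n = 2138·1244/5309 = 500.9742; b·c/n = 460·1467/5309 = 127.1087
OR_MH = (85.1774 + 500.9742) / (47.7668 + 127.1087) = 586.1516 / 174.8755 = 3.35182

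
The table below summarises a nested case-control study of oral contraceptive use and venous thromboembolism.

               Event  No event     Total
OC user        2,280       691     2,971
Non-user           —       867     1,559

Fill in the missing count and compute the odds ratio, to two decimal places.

4.13

The missing cell is in the unexposed row: 1559 − 867 = 692.
So a = 2280, b = 691, c = 692, d = 867.
OR = (a·d)/(b·c) = (2280 × 867) / (691 × 692) = 1976760 / 478172 = 4.13399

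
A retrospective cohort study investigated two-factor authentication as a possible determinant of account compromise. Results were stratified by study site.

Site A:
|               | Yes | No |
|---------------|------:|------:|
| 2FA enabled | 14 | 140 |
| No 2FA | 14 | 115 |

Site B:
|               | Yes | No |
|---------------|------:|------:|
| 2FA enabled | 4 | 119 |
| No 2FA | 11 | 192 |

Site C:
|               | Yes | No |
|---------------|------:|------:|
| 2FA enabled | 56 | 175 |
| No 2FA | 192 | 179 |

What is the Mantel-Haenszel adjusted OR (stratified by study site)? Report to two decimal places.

0.37

OR_MH = Σ(aᵢdᵢ/nᵢ) / Σ(bᵢcᵢ/nᵢ), where nᵢ is the stratum total.
Stratum 1 (Site A): n = 283; a·d/n = 14·115/283 = 5.6890; b·c/n = 140·14/283 = 6.9258
Stratum 2 (Site B): n = 326; a·d/n = 4·192/326 = 2.3558; b·c/n = 119·11/326 = 4.0153
Stratum 3 (Site C): n = 602; a·d/n = 56·179/602 = 16.6512; b·c/n = 175·192/602 = 55.8140
OR_MH = (5.6890 + 2.3558 + 16.6512) / (6.9258 + 4.0153 + 55.8140) = 24.6960 / 66.7551 = 0.36995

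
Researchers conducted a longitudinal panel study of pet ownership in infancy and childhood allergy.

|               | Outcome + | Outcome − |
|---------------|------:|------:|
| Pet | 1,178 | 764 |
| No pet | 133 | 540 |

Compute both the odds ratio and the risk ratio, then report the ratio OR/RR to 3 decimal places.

2.040

Cells: a = 1178, b = 764, c = 133, d = 540.
OR = (1178·540)/(764·133) = 636120/101612 = 6.26028
Risk in exposed = 1178/1942 = 0.60659; risk in unexposed = 133/673 = 0.19762; RR = 3.06944
OR/RR = 6.26028 / 3.06944 = 2.03955
The outcome is not rare, so the OR lies further from 1 than the RR.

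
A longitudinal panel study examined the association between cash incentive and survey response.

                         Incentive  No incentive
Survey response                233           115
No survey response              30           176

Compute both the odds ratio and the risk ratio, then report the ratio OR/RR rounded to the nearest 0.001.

5.302

Reading the table with exposure as columns: a = 233 (Incentive, case), b = 30 (Incentive, non-case), c = 115 (No incentive, case), d = 176.
OR = (233·176)/(30·115) = 41008/3450 = 11.88638
Risk in exposed = 233/263 = 0.88593; risk in unexposed = 115/291 = 0.39519; RR = 2.24179
OR/RR = 11.88638 / 2.24179 = 5.30218
The outcome is not rare, so the OR lies further from 1 than the RR.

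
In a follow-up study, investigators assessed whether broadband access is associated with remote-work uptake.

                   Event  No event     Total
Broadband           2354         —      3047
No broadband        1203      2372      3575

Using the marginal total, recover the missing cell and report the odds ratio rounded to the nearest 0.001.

The missing cell is in the exposed row: 3047 − 2354 = 693.
So a = 2354, b = 693, c = 1203, d = 2372.
OR = (a·d)/(b·c) = (2354 × 2372) / (693 × 1203) = 5583688 / 833679 = 6.69765

6.698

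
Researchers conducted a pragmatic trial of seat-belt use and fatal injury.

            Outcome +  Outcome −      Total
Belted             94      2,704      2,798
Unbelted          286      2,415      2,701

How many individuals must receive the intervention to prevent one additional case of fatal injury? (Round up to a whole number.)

14

Risk in treated group = 94/2798 = 0.03360; risk in control = 286/2701 = 0.10589.
Absolute risk reduction = 0.10589 − 0.03360 = 0.07229
NNT = 1 / ARR = 1 / 0.07229 = 13.833 → round up → 14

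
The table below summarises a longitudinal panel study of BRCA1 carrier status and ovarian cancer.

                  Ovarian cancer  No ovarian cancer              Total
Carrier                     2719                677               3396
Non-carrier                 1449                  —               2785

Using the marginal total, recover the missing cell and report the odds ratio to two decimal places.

3.70

The missing cell is in the unexposed row: 2785 − 1449 = 1336.
So a = 2719, b = 677, c = 1449, d = 1336.
OR = (a·d)/(b·c) = (2719 × 1336) / (677 × 1449) = 3632584 / 980973 = 3.70304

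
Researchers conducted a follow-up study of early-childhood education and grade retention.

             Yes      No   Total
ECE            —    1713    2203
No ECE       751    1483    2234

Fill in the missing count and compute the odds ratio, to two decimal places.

The missing cell is in the exposed row: 2203 − 1713 = 490.
So a = 490, b = 1713, c = 751, d = 1483.
OR = (a·d)/(b·c) = (490 × 1483) / (1713 × 751) = 726670 / 1286463 = 0.56486

0.56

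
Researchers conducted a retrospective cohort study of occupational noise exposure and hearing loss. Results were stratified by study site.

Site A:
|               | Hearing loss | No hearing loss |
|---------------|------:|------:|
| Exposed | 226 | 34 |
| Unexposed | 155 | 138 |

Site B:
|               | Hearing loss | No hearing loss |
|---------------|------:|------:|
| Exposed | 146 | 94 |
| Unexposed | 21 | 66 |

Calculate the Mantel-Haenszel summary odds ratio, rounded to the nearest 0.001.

OR_MH = Σ(aᵢdᵢ/nᵢ) / Σ(bᵢcᵢ/nᵢ), where nᵢ is the stratum total.
Stratum 1 (Site A): n = 553; a·d/n = 226·138/553 = 56.3978; b·c/n = 34·155/553 = 9.5298
Stratum 2 (Site B): n = 327; a·d/n = 146·66/327 = 29.4679; b·c/n = 94·21/327 = 6.0367
OR_MH = (56.3978 + 29.4679) / (9.5298 + 6.0367) = 85.8657 / 15.5665 = 5.51605

5.516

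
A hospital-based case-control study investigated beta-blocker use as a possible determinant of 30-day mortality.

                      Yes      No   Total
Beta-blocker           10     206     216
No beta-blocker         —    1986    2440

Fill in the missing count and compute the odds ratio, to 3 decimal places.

The missing cell is in the unexposed row: 2440 − 1986 = 454.
So a = 10, b = 206, c = 454, d = 1986.
OR = (a·d)/(b·c) = (10 × 1986) / (206 × 454) = 19860 / 93524 = 0.21235

0.212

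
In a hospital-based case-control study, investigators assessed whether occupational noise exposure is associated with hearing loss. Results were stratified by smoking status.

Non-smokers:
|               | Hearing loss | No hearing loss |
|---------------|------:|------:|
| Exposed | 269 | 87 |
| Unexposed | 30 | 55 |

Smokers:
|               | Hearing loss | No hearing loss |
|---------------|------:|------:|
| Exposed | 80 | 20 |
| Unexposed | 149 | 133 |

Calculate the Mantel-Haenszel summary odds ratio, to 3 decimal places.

4.476

OR_MH = Σ(aᵢdᵢ/nᵢ) / Σ(bᵢcᵢ/nᵢ), where nᵢ is the stratum total.
Stratum 1 (Non-smokers): n = 441; a·d/n = 269·55/441 = 33.5488; b·c/n = 87·30/441 = 5.9184
Stratum 2 (Smokers): n = 382; a·d/n = 80·133/382 = 27.8534; b·c/n = 20·149/382 = 7.8010
OR_MH = (33.5488 + 27.8534) / (5.9184 + 7.8010) = 61.4022 / 13.7194 = 4.47557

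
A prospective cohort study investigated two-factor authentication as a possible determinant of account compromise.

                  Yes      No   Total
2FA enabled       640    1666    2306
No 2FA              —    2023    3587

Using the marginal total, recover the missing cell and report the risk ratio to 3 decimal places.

The missing cell is in the unexposed row: 3587 − 2023 = 1564.
So a = 640, b = 1666, c = 1564, d = 2023.
RR = [a/(a+b)] / [c/(c+d)] = (640/2306) / (1564/3587) = 0.27754/0.43602 = 0.63652

0.637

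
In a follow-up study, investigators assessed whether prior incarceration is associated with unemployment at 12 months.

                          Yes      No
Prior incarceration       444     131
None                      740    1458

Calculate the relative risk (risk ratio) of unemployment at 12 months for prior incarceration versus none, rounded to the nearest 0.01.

2.29

Cells: a = 444, b = 131, c = 740, d = 1458.
Risk in exposed = 444/575 = 0.77217; risk in unexposed = 740/2198 = 0.33667.
RR = 0.77217 / 0.33667 = 2.29357
The risk among the exposed is 2.29 times that among the unexposed.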